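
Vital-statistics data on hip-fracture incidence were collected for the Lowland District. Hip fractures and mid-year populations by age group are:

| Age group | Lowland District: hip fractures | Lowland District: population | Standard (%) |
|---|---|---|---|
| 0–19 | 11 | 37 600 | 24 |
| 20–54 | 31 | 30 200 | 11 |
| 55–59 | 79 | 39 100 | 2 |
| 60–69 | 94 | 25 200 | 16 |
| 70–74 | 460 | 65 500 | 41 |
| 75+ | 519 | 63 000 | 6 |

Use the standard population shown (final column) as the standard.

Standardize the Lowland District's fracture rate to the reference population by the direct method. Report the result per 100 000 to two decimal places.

Age-specific rates per 100 000 for the Lowland District: 29.26, 102.65, 202.05, 373.02, 702.29, 823.81.
Standard weights: 0.24, 0.11, 0.02, 0.16, 0.41, 0.06.
Standardized rate: 0.2400×29.26 + 0.1100×102.65 + 0.0200×202.05 + 0.1600×373.02 + 0.4100×702.29 + 0.0600×823.81 = 419.4036 per 100 000.

419.40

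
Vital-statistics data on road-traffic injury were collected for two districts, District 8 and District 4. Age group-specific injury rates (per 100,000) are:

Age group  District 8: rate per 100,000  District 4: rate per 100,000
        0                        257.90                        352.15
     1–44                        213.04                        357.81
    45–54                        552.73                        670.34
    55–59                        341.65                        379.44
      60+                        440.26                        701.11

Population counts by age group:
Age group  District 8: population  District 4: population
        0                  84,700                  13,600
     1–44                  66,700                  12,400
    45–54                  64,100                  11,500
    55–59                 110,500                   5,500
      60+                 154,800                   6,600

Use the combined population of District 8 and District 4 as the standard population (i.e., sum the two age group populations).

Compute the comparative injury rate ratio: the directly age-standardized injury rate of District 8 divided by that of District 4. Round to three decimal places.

Combined standard total = 530,400; weights = 0.1853, 0.1491, 0.1425, 0.2187, 0.3043.
District 8: 0.1853×257.90 + 0.1491×213.04 + 0.1425×552.73 + 0.2187×341.65 + 0.3043×440.26 = 367.0415 per 100,000.
District 4: 0.1853×352.15 + 0.1491×357.81 + 0.1425×670.34 + 0.2187×379.44 + 0.3043×701.11 = 510.5034 per 100,000.
Ratio = 367.0415 ÷ 510.5034 = 0.71898.

0.719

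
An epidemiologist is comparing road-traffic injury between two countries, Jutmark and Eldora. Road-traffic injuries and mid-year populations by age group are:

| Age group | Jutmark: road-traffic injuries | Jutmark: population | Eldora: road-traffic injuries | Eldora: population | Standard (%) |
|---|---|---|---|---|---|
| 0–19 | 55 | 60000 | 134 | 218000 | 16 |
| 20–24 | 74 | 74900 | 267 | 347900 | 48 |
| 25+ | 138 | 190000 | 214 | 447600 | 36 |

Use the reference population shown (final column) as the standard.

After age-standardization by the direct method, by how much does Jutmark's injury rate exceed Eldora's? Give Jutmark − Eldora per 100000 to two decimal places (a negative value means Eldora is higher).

Age-specific rates per 100000 for Jutmark: 91.67, 98.80, 72.63.
For Eldora: 61.47, 76.75, 47.81.
Standard weights: 0.16, 0.48, 0.36.
Jutmark: 0.1600×91.67 + 0.4800×98.80 + 0.3600×72.63 = 88.2373 per 100000.
Eldora: 0.1600×61.47 + 0.4800×76.75 + 0.3600×47.81 = 63.8848 per 100000.
Difference = 88.2373 − 63.8848 = 24.3524.

24.35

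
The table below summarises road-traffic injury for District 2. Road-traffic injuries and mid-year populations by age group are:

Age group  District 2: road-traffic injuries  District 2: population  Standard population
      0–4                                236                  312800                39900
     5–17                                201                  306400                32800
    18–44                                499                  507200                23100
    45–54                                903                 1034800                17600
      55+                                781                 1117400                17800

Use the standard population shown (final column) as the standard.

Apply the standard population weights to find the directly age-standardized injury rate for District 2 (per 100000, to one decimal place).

Age-specific rates per 100000 for District 2: 75.45, 65.60, 98.38, 87.26, 69.89.
Standard total = 131200; weights = 0.3041, 0.2500, 0.1761, 0.1341, 0.1357.
Standardized rate: 0.3041×75.45 + 0.2500×65.60 + 0.1761×98.38 + 0.1341×87.26 + 0.1357×69.89 = 77.8557 per 100000.

77.9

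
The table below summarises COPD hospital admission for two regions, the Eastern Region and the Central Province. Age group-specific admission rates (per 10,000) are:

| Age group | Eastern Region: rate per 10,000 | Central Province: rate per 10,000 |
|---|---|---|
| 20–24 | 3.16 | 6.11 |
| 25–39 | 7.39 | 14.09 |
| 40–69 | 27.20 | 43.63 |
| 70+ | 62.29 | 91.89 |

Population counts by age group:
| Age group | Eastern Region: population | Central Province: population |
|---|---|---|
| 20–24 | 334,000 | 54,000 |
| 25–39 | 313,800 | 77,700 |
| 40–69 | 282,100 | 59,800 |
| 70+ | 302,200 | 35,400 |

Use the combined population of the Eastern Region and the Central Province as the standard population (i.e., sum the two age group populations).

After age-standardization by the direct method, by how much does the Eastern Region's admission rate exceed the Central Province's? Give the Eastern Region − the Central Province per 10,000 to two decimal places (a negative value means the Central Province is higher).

Combined standard total = 1,459,000; weights = 0.2659, 0.2683, 0.2343, 0.2314.
The Eastern Region: 0.2659×3.16 + 0.2683×7.39 + 0.2343×27.20 + 0.2314×62.29 = 23.6107 per 10,000.
The Central Province: 0.2659×6.11 + 0.2683×14.09 + 0.2343×43.63 + 0.2314×91.89 = 36.8924 per 10,000.
Difference = 23.6107 − 36.8924 = -13.2817.

-13.28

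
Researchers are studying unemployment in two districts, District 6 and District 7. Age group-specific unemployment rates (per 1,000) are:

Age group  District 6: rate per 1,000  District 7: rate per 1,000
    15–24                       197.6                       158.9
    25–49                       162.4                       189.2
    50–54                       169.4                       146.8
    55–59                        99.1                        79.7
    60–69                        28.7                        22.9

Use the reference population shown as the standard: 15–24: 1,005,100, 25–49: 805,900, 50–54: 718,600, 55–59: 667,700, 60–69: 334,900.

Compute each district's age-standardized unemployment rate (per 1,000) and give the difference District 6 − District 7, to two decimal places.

Standard total = 3,532,200; weights = 0.2846, 0.2282, 0.2034, 0.1890, 0.0948.
District 6: 0.2846×197.6 + 0.2282×162.4 + 0.2034×169.4 + 0.1890×99.1 + 0.0948×28.7 = 149.1981 per 1,000.
District 7: 0.2846×158.9 + 0.2282×189.2 + 0.2034×146.8 + 0.1890×79.7 + 0.0948×22.9 = 135.4855 per 1,000.
Difference = 149.1981 − 135.4855 = 13.7125.

13.71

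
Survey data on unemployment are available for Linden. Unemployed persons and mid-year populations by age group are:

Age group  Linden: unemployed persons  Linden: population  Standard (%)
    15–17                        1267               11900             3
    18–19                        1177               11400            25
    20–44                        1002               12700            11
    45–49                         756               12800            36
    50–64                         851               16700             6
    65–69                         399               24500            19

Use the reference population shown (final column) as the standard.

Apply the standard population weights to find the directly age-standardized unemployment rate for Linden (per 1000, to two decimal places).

Age-specific rates per 1000 for Linden: 106.471, 103.246, 78.898, 59.062, 50.958, 16.286.
Standard weights: 0.03, 0.25, 0.11, 0.36, 0.06, 0.19.
Standardized rate: 0.0300×106.471 + 0.2500×103.246 + 0.1100×78.898 + 0.3600×59.062 + 0.0600×50.958 + 0.1900×16.286 = 65.0985 per 1000.

65.10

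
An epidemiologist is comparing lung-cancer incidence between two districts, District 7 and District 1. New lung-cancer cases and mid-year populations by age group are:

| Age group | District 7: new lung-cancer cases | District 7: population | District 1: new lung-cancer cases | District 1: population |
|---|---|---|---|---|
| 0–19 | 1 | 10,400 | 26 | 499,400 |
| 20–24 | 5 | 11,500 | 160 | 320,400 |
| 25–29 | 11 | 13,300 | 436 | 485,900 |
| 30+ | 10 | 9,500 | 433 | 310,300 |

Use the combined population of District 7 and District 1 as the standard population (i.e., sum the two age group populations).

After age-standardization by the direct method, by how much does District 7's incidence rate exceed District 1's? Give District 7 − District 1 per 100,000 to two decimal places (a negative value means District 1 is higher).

Age-specific rates per 100,000 for District 7: 9.62, 43.48, 82.71, 105.26.
For District 1: 5.21, 49.94, 89.73, 139.54.
Combined standard total = 1,660,700; weights = 0.3070, 0.1999, 0.3006, 0.1926.
District 7: 0.3070×9.62 + 0.1999×43.48 + 0.3006×82.71 + 0.1926×105.26 = 56.7729 per 100,000.
District 1: 0.3070×5.21 + 0.1999×49.94 + 0.3006×89.73 + 0.1926×139.54 = 65.4227 per 100,000.
Difference = 56.7729 − 65.4227 = -8.6498.

-8.65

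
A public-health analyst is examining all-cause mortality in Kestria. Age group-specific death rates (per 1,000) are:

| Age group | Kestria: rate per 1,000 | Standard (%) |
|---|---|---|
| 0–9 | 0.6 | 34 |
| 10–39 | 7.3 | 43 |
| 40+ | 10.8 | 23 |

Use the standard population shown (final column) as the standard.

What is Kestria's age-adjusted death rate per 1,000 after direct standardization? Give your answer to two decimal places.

5.83

Standard weights: 0.34, 0.43, 0.23.
Standardized rate: 0.3400×0.6 + 0.4300×7.3 + 0.2300×10.8 = 5.8270 per 1,000.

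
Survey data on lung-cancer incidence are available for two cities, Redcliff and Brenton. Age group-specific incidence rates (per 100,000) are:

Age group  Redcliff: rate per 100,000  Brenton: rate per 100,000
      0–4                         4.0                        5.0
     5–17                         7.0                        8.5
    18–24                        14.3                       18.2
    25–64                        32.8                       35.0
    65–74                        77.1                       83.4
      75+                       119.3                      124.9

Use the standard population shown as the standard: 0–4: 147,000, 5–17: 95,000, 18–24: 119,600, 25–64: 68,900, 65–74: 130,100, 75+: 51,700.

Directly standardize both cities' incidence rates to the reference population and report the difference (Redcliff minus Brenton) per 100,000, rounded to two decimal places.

-3.29

Standard total = 612,300; weights = 0.2401, 0.1552, 0.1953, 0.1125, 0.2125, 0.0844.
Redcliff: 0.2401×4.0 + 0.1552×7.0 + 0.1953×14.3 + 0.1125×32.8 + 0.2125×77.1 + 0.0844×119.3 = 34.9857 per 100,000.
Brenton: 0.2401×5.0 + 0.1552×8.5 + 0.1953×18.2 + 0.1125×35.0 + 0.2125×83.4 + 0.0844×124.9 = 38.2793 per 100,000.
Difference = 34.9857 − 38.2793 = -3.2936.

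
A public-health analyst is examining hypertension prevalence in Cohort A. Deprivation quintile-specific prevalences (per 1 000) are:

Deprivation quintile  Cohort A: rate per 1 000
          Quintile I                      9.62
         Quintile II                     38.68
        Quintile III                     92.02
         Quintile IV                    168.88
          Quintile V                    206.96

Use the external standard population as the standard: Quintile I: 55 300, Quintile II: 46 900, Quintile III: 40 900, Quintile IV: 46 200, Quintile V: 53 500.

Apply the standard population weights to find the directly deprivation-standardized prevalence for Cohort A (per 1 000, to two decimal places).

Standard total = 242 800; weights = 0.2278, 0.1932, 0.1685, 0.1903, 0.2203.
Standardized rate: 0.2278×9.62 + 0.1932×38.68 + 0.1685×92.02 + 0.1903×168.88 + 0.2203×206.96 = 102.9008 per 1 000.

102.90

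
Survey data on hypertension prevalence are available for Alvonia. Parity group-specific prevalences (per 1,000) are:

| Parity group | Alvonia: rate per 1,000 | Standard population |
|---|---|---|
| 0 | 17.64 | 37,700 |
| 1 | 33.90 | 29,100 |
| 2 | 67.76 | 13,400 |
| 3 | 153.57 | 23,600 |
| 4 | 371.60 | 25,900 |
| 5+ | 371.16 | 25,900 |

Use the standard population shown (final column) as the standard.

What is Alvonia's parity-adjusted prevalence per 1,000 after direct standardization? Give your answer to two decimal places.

163.38

Standard total = 155,600; weights = 0.2423, 0.1870, 0.0861, 0.1517, 0.1665, 0.1665.
Standardized rate: 0.2423×17.64 + 0.1870×33.90 + 0.0861×67.76 + 0.1517×153.57 + 0.1665×371.60 + 0.1665×371.16 = 163.3756 per 1,000.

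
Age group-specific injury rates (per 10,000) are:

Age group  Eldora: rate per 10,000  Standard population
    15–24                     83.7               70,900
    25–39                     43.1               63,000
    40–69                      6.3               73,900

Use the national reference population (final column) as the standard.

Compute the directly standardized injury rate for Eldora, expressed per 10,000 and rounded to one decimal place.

43.9

Standard total = 207,800; weights = 0.3412, 0.3032, 0.3556.
Standardized rate: 0.3412×83.7 + 0.3032×43.1 + 0.3556×6.3 = 43.8653 per 10,000.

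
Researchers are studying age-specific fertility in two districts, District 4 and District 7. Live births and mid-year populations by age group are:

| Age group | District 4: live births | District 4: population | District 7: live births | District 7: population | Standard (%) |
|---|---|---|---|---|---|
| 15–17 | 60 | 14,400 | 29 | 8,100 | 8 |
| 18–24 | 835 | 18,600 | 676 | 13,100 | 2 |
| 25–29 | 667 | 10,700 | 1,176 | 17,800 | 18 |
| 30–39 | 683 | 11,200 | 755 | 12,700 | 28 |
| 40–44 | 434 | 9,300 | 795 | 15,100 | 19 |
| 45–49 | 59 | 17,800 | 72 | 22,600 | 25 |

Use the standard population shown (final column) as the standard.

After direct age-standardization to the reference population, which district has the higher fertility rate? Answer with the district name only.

Age-specific rates per 1,000 for District 4: 4.167, 44.892, 62.336, 60.982, 46.667, 3.315.
For District 7: 3.580, 51.603, 66.067, 59.449, 52.649, 3.186.
Standard weights: 0.08, 0.02, 0.18, 0.28, 0.19, 0.25.
District 4: 0.0800×4.167 + 0.0200×44.892 + 0.1800×62.336 + 0.2800×60.982 + 0.1900×46.667 + 0.2500×3.315 = 39.2221 per 1,000.
District 7: 0.0800×3.580 + 0.0200×51.603 + 0.1800×66.067 + 0.2800×59.449 + 0.1900×52.649 + 0.2500×3.186 = 40.6561 per 1,000.

District 7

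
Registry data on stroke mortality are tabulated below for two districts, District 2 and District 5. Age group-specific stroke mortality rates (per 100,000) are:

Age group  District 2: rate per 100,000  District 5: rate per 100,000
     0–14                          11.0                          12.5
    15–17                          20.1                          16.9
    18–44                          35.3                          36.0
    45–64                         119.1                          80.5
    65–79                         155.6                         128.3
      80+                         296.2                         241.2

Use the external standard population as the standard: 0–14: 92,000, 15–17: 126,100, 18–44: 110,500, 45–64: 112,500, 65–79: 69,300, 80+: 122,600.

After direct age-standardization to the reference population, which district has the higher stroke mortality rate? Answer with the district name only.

Standard total = 633,000; weights = 0.1453, 0.1992, 0.1746, 0.1777, 0.1095, 0.1937.
District 2: 0.1453×11.0 + 0.1992×20.1 + 0.1746×35.3 + 0.1777×119.1 + 0.1095×155.6 + 0.1937×296.2 = 107.3352 per 100,000.
District 5: 0.1453×12.5 + 0.1992×16.9 + 0.1746×36.0 + 0.1777×80.5 + 0.1095×128.3 + 0.1937×241.2 = 86.5366 per 100,000.

District 2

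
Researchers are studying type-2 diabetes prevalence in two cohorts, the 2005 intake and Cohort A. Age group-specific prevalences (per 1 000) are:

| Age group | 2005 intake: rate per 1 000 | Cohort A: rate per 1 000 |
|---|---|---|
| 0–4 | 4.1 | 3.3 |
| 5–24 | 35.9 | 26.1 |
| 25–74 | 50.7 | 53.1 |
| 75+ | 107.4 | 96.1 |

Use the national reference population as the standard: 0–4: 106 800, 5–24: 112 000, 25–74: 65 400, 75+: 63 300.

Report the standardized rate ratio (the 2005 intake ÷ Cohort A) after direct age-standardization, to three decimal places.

1.136

Standard total = 347 500; weights = 0.3073, 0.3223, 0.1882, 0.1822.
The 2005 intake: 0.3073×4.1 + 0.3223×35.9 + 0.1882×50.7 + 0.1822×107.4 = 41.9363 per 1 000.
Cohort A: 0.3073×3.3 + 0.3223×26.1 + 0.1882×53.1 + 0.1822×96.1 = 36.9252 per 1 000.
Ratio = 41.9363 ÷ 36.9252 = 1.13571.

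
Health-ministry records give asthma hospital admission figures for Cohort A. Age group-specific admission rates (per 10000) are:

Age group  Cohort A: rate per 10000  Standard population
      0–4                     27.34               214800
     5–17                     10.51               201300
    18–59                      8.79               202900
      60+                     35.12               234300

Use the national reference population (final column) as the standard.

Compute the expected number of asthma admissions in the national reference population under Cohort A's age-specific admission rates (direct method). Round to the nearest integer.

1800

Expected asthma admissions = Σ (standard pop × age-specific rate ÷ 10000)
= 214800×27.34/10000 + 201300×10.51/10000 + 202900×8.79/10000 + 234300×35.12/10000
= 587.26 + 211.57 + 178.35 + 822.86 = 1800.04.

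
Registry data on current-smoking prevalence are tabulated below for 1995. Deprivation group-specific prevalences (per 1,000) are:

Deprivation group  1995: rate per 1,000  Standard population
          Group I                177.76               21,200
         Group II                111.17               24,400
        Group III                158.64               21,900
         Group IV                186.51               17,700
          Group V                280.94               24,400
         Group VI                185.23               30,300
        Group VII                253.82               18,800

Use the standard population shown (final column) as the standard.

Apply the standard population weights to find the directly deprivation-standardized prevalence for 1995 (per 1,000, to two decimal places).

192.16

Standard total = 158,700; weights = 0.1336, 0.1537, 0.1380, 0.1115, 0.1537, 0.1909, 0.1185.
Standardized rate: 0.1336×177.76 + 0.1537×111.17 + 0.1380×158.64 + 0.1115×186.51 + 0.1537×280.94 + 0.1909×185.23 + 0.1185×253.82 = 192.1596 per 1,000.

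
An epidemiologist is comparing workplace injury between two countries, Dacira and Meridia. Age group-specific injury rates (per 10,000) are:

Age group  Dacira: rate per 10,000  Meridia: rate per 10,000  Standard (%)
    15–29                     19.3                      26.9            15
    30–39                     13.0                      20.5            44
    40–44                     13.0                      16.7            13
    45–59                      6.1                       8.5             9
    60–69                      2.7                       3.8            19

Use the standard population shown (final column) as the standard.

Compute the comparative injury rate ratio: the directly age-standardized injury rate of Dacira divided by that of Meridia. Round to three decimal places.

Standard weights: 0.15, 0.44, 0.13, 0.09, 0.19.
Dacira: 0.1500×19.3 + 0.4400×13.0 + 0.1300×13.0 + 0.0900×6.1 + 0.1900×2.7 = 11.3670 per 10,000.
Meridia: 0.1500×26.9 + 0.4400×20.5 + 0.1300×16.7 + 0.0900×8.5 + 0.1900×3.8 = 16.7130 per 10,000.
Ratio = 11.3670 ÷ 16.7130 = 0.68013.

0.680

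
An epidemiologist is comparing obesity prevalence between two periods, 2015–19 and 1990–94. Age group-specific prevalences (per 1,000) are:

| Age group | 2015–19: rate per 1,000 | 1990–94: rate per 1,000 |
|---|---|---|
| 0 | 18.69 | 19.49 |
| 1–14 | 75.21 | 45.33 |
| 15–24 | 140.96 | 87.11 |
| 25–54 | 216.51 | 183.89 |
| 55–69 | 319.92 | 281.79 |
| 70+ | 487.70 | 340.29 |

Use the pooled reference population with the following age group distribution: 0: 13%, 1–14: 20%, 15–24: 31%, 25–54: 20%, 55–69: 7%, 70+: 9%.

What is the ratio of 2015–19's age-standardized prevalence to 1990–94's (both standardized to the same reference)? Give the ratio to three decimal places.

1.358

Standard weights: 0.13, 0.20, 0.31, 0.20, 0.07, 0.09.
2015–19: 0.1300×18.69 + 0.2000×75.21 + 0.3100×140.96 + 0.2000×216.51 + 0.0700×319.92 + 0.0900×487.70 = 170.7587 per 1,000.
1990–94: 0.1300×19.49 + 0.2000×45.33 + 0.3100×87.11 + 0.2000×183.89 + 0.0700×281.79 + 0.0900×340.29 = 125.7332 per 1,000.
Ratio = 170.7587 ÷ 125.7332 = 1.35810.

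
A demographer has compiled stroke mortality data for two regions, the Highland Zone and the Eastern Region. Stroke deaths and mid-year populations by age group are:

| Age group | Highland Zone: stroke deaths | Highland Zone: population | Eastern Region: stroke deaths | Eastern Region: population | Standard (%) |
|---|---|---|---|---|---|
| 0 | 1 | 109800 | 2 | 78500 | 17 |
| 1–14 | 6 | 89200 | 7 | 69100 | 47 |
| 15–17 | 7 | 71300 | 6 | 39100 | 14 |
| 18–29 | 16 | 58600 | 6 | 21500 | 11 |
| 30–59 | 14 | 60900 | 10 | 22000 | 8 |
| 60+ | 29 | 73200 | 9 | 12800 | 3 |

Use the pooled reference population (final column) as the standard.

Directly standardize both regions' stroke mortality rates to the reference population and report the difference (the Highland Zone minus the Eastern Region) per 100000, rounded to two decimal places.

-5.44

Age-specific rates per 100000 for the Highland Zone: 0.91, 6.73, 9.82, 27.30, 22.99, 39.62.
For the Eastern Region: 2.55, 10.13, 15.35, 27.91, 45.45, 70.31.
Standard weights: 0.17, 0.47, 0.14, 0.11, 0.08, 0.03.
The Highland Zone: 0.1700×0.91 + 0.4700×6.73 + 0.1400×9.82 + 0.1100×27.30 + 0.0800×22.99 + 0.0300×39.62 = 10.7218 per 100000.
The Eastern Region: 0.1700×2.55 + 0.4700×10.13 + 0.1400×15.35 + 0.1100×27.91 + 0.0800×45.45 + 0.0300×70.31 = 16.1582 per 100000.
Difference = 10.7218 − 16.1582 = -5.4364.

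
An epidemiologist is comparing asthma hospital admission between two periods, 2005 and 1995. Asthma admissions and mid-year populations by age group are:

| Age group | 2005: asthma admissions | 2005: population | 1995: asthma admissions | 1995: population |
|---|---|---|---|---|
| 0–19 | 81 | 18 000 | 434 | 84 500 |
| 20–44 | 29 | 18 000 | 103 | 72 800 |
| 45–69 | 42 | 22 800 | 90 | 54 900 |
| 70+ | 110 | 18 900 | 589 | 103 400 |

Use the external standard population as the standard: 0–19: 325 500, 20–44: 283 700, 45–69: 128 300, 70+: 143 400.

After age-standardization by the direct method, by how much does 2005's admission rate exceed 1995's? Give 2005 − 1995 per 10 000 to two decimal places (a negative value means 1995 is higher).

Age-specific rates per 10 000 for 2005: 45.00, 16.11, 18.42, 58.20.
For 1995: 51.36, 14.15, 16.39, 56.96.
Standard total = 880 900; weights = 0.3695, 0.3221, 0.1456, 0.1628.
2005: 0.3695×45.00 + 0.3221×16.11 + 0.1456×18.42 + 0.1628×58.20 = 33.9740 per 10 000.
1995: 0.3695×51.36 + 0.3221×14.15 + 0.1456×16.39 + 0.1628×56.96 = 35.1955 per 10 000.
Difference = 33.9740 − 35.1955 = -1.2215.

-1.22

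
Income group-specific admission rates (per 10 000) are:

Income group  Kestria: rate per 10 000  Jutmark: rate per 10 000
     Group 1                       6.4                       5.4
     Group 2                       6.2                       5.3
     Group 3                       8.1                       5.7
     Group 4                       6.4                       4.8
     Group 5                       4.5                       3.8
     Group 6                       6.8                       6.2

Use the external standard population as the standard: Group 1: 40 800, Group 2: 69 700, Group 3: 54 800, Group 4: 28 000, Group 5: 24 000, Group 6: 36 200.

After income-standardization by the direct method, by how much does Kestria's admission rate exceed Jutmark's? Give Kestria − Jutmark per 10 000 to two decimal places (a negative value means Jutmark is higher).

Standard total = 253 500; weights = 0.1609, 0.2750, 0.2162, 0.1105, 0.0947, 0.1428.
Kestria: 0.1609×6.4 + 0.2750×6.2 + 0.2162×8.1 + 0.1105×6.4 + 0.0947×4.5 + 0.1428×6.8 = 6.5897 per 10 000.
Jutmark: 0.1609×5.4 + 0.2750×5.3 + 0.2162×5.7 + 0.1105×4.8 + 0.0947×3.8 + 0.1428×6.2 = 5.3338 per 10 000.
Difference = 6.5897 − 5.3338 = 1.2559.

1.26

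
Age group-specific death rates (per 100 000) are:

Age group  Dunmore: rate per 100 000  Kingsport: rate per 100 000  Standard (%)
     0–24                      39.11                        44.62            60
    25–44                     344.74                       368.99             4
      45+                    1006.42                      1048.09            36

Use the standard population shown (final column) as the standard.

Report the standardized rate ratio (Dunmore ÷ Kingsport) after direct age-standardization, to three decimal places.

0.954

Standard weights: 0.60, 0.04, 0.36.
Dunmore: 0.6000×39.11 + 0.0400×344.74 + 0.3600×1006.42 = 399.5668 per 100 000.
Kingsport: 0.6000×44.62 + 0.0400×368.99 + 0.3600×1048.09 = 418.8440 per 100 000.
Ratio = 399.5668 ÷ 418.8440 = 0.95398.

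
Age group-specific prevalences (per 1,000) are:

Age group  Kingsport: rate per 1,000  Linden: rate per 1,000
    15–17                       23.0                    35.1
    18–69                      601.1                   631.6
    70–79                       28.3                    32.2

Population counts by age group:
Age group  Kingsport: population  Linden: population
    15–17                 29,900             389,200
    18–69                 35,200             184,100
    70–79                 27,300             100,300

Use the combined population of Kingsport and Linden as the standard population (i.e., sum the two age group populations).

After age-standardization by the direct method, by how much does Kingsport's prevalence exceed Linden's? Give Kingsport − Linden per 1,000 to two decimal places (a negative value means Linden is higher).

-16.00

Combined standard total = 766,000; weights = 0.5471, 0.2863, 0.1666.
Kingsport: 0.5471×23.0 + 0.2863×601.1 + 0.1666×28.3 = 189.3885 per 1,000.
Linden: 0.5471×35.1 + 0.2863×631.6 + 0.1666×32.2 = 205.3904 per 1,000.
Difference = 189.3885 − 205.3904 = -16.0018.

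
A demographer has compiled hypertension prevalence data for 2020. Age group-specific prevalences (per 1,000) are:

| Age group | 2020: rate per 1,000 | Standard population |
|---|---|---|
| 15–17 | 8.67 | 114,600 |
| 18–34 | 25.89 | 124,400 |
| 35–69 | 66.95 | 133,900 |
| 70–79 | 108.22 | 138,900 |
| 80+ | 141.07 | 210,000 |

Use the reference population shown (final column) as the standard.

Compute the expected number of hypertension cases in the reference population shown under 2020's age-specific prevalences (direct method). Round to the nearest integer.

Expected hypertension cases = Σ (standard pop × age-specific rate ÷ 1,000)
= 114,600×8.67/1,000 + 124,400×25.89/1,000 + 133,900×66.95/1,000 + 138,900×108.22/1,000 + 210,000×141.07/1,000
= 993.58 + 3220.72 + 8964.60 + 15031.76 + 29624.70 = 57835.36.

57835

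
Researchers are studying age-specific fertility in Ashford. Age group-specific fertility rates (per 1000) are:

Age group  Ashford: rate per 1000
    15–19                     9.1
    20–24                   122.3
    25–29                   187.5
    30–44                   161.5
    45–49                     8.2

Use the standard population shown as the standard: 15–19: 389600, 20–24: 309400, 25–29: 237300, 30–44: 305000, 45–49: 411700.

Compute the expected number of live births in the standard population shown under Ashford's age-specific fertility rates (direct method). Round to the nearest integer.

138512

Expected live births = Σ (standard pop × age-specific rate ÷ 1000)
= 389600×9.1/1000 + 309400×122.3/1000 + 237300×187.5/1000 + 305000×161.5/1000 + 411700×8.2/1000
= 3545.36 + 37839.62 + 44493.75 + 49257.50 + 3375.94 = 138512.17.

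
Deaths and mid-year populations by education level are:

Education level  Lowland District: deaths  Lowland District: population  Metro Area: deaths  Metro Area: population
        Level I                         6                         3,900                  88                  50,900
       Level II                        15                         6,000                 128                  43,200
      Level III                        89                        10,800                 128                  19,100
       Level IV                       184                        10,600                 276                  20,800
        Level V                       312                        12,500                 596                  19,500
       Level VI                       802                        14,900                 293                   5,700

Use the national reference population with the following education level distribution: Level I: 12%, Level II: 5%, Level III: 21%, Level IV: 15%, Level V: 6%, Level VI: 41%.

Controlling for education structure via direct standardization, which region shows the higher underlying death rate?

Lowland District

Education-specific rates per 1,000 for the Lowland District: 1.538, 2.500, 8.241, 17.358, 24.960, 53.826.
For the Metro Area: 1.729, 2.963, 6.702, 13.269, 30.564, 51.404.
Standard weights: 0.12, 0.05, 0.21, 0.15, 0.06, 0.41.
The Lowland District: 0.1200×1.538 + 0.0500×2.500 + 0.2100×8.241 + 0.1500×17.358 + 0.0600×24.960 + 0.4100×53.826 = 28.2100 per 1,000.
The Metro Area: 0.1200×1.729 + 0.0500×2.963 + 0.2100×6.702 + 0.1500×13.269 + 0.0600×30.564 + 0.4100×51.404 = 26.6626 per 1,000.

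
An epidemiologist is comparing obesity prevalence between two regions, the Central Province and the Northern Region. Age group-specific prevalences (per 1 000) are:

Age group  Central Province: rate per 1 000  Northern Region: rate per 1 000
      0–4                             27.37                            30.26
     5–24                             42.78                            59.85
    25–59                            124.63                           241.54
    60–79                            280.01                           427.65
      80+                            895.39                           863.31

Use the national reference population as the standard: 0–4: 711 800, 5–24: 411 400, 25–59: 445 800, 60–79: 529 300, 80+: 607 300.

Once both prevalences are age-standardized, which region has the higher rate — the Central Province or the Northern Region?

Northern Region

Standard total = 2 705 600; weights = 0.2631, 0.1521, 0.1648, 0.1956, 0.2245.
The Central Province: 0.2631×27.37 + 0.1521×42.78 + 0.1648×124.63 + 0.1956×280.01 + 0.2245×895.39 = 289.9990 per 1 000.
The Northern Region: 0.2631×30.26 + 0.1521×59.85 + 0.1648×241.54 + 0.1956×427.65 + 0.2245×863.31 = 334.3004 per 1 000.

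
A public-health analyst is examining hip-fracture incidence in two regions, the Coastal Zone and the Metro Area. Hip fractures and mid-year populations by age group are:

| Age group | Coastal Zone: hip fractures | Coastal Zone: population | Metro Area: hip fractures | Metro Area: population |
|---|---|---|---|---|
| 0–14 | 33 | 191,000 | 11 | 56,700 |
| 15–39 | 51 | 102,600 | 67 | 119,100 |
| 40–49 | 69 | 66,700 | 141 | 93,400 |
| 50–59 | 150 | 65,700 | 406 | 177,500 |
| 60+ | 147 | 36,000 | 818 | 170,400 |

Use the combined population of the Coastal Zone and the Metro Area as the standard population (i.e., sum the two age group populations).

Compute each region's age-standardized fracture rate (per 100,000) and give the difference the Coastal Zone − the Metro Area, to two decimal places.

Age-specific rates per 100,000 for the Coastal Zone: 17.28, 49.71, 103.45, 228.31, 408.33.
For the Metro Area: 19.40, 56.26, 150.96, 228.73, 480.05.
Combined standard total = 1,079,100; weights = 0.2295, 0.2054, 0.1484, 0.2254, 0.1913.
The Coastal Zone: 0.2295×17.28 + 0.2054×49.71 + 0.1484×103.45 + 0.2254×228.31 + 0.1913×408.33 = 159.0835 per 100,000.
The Metro Area: 0.2295×19.40 + 0.2054×56.26 + 0.1484×150.96 + 0.2254×228.73 + 0.1913×480.05 = 181.7773 per 100,000.
Difference = 159.0835 − 181.7773 = -22.6939.

-22.69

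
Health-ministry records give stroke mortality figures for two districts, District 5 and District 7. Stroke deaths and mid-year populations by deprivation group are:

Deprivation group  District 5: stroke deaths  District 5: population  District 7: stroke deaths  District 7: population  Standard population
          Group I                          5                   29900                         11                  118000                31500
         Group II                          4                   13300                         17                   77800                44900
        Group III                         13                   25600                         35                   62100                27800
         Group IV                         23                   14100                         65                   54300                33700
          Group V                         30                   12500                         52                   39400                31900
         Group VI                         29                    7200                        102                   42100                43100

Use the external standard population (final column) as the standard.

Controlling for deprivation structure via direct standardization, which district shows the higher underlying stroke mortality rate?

Deprivation-specific rates per 100000 for District 5: 16.72, 30.08, 50.78, 163.12, 240.00, 402.78.
For District 7: 9.32, 21.85, 56.36, 119.71, 131.98, 242.28.
Standard total = 212900; weights = 0.1480, 0.2109, 0.1306, 0.1583, 0.1498, 0.2024.
District 5: 0.1480×16.72 + 0.2109×30.08 + 0.1306×50.78 + 0.1583×163.12 + 0.1498×240.00 + 0.2024×402.78 = 158.7681 per 100000.
District 7: 0.1480×9.32 + 0.2109×21.85 + 0.1306×56.36 + 0.1583×119.71 + 0.1498×131.98 + 0.2024×242.28 = 101.1183 per 100000.

District 5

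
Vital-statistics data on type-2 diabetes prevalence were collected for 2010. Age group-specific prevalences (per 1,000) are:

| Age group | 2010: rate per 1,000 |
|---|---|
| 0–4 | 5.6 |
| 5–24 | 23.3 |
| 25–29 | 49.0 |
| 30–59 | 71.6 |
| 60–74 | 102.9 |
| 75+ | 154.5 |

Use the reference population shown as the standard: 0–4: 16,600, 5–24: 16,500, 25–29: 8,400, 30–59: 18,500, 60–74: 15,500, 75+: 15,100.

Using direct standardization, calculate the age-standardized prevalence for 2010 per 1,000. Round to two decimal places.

67.79

Standard total = 90,600; weights = 0.1832, 0.1821, 0.0927, 0.2042, 0.1711, 0.1667.
Standardized rate: 0.1832×5.6 + 0.1821×23.3 + 0.0927×49.0 + 0.2042×71.6 + 0.1711×102.9 + 0.1667×154.5 = 67.7871 per 1,000.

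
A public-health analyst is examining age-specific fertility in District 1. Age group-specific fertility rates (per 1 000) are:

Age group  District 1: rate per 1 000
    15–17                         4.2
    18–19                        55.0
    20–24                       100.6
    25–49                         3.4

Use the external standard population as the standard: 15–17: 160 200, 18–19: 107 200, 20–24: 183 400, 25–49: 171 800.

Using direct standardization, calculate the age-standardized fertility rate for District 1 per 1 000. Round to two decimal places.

41.12

Standard total = 622 600; weights = 0.2573, 0.1722, 0.2946, 0.2759.
Standardized rate: 0.2573×4.2 + 0.1722×55.0 + 0.2946×100.6 + 0.2759×3.4 = 41.1227 per 1 000.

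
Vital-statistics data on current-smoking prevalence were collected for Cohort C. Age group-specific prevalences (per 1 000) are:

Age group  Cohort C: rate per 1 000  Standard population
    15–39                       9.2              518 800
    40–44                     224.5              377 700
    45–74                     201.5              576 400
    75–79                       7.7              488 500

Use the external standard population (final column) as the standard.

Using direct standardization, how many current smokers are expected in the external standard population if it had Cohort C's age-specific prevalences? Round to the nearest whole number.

Expected current smokers = Σ (standard pop × age-specific rate ÷ 1 000)
= 518 800×9.2/1 000 + 377 700×224.5/1 000 + 576 400×201.5/1 000 + 488 500×7.7/1 000
= 4772.96 + 84793.65 + 116144.60 + 3761.45 = 209472.66.

209473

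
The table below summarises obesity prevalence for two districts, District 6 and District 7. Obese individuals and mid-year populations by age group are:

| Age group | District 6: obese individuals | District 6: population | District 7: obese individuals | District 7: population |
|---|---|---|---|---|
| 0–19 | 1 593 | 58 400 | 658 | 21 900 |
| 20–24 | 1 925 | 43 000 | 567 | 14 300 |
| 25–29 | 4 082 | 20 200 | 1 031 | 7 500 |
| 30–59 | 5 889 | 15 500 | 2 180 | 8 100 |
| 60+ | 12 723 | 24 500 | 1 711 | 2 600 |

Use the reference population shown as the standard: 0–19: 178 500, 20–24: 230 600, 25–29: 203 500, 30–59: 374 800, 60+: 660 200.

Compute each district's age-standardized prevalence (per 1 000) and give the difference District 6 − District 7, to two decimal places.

Age-specific rates per 1 000 for District 6: 27.277, 44.767, 202.079, 379.935, 519.306.
For District 7: 30.046, 39.650, 137.467, 269.136, 658.077.
Standard total = 1 647 600; weights = 0.1083, 0.1400, 0.1235, 0.2275, 0.4007.
District 6: 0.1083×27.277 + 0.1400×44.767 + 0.1235×202.079 + 0.2275×379.935 + 0.4007×519.306 = 328.6970 per 1 000.
District 7: 0.1083×30.046 + 0.1400×39.650 + 0.1235×137.467 + 0.2275×269.136 + 0.4007×658.077 = 350.7013 per 1 000.
Difference = 328.6970 − 350.7013 = -22.0043.

-22.00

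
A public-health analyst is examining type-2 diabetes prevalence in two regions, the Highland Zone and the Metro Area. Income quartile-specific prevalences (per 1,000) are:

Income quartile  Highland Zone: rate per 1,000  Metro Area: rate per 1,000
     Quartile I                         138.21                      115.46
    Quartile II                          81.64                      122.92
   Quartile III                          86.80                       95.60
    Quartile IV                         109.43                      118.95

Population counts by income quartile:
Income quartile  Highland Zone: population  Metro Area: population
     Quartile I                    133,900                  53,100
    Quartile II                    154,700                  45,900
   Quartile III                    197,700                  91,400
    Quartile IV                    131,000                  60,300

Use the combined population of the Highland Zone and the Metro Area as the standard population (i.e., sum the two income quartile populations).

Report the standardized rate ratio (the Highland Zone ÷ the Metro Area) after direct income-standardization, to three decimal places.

Combined standard total = 868,000; weights = 0.2154, 0.2311, 0.3331, 0.2204.
The Highland Zone: 0.2154×138.21 + 0.2311×81.64 + 0.3331×86.80 + 0.2204×109.43 = 101.6706 per 1,000.
The Metro Area: 0.2154×115.46 + 0.2311×122.92 + 0.3331×95.60 + 0.2204×118.95 = 111.3386 per 1,000.
Ratio = 101.6706 ÷ 111.3386 = 0.91317.

0.913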